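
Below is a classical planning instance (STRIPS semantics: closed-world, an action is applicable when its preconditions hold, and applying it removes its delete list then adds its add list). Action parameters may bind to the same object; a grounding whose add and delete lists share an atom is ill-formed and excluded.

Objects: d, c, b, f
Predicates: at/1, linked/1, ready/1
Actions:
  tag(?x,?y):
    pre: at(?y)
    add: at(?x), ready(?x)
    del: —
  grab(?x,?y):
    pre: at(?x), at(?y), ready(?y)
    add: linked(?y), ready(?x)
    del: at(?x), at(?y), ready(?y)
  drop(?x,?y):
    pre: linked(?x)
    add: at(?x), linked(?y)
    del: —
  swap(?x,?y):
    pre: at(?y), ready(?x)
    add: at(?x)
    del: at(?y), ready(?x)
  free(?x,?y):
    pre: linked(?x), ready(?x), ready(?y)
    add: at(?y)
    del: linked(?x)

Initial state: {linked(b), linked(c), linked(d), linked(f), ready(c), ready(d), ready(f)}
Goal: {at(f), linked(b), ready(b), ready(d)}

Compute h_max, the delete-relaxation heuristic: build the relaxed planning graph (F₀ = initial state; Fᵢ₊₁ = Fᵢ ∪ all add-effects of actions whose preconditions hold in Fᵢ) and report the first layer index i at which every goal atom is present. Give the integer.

2

F0 = init (7 atoms)
F1 = F0 ∪ {at(b), at(c), at(d), at(f)}  (11 atoms)
F2 = F1 ∪ {ready(b)}  (12 atoms)
goal ⊆ F2  ⇒  h_max = 2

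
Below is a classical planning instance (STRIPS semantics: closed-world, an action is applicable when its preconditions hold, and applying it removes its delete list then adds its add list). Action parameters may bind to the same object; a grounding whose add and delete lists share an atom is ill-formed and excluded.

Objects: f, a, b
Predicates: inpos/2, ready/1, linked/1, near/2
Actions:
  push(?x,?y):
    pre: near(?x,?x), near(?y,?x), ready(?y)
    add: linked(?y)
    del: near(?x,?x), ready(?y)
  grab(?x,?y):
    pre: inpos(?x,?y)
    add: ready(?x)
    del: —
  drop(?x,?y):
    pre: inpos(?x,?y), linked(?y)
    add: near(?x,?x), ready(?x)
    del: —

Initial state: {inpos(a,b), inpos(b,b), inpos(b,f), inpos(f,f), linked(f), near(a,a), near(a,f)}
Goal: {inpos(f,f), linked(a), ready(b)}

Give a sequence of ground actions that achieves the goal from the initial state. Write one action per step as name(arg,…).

1. grab(a,b)  →  {inpos(a,b), inpos(b,b), inpos(b,f), inpos(f,f), linked(f), near(a,a), near(a,f), ready(a)}
2. push(a,a)  →  {inpos(a,b), inpos(b,b), inpos(b,f), inpos(f,f), linked(a), linked(f), near(a,f)}
3. grab(b,f)  →  {inpos(a,b), inpos(b,b), inpos(b,f), inpos(f,f), linked(a), linked(f), near(a,f), ready(b)}

grab(a,b); push(a,a); grab(b,f)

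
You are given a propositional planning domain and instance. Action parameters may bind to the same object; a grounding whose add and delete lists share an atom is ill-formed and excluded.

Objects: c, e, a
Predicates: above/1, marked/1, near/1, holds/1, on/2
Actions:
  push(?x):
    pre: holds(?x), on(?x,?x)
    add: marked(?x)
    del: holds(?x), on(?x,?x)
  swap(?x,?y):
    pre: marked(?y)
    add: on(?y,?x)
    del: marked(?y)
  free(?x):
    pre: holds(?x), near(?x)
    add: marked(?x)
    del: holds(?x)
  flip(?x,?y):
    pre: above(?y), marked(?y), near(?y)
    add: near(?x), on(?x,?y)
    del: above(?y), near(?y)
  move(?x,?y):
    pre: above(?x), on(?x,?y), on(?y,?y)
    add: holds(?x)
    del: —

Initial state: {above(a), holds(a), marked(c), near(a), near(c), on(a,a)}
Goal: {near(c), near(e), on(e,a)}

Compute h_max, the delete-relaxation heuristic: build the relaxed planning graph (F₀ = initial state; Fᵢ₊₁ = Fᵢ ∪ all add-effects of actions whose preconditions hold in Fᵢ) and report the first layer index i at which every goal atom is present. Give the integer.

2

F0 = init (6 atoms)
F1 = F0 ∪ {marked(a), on(c,a), on(c,c), on(c,e)}  (10 atoms)
F2 = F1 ∪ {near(e), on(a,c), on(a,e), on(e,a)}  (14 atoms)
goal ⊆ F2  ⇒  h_max = 2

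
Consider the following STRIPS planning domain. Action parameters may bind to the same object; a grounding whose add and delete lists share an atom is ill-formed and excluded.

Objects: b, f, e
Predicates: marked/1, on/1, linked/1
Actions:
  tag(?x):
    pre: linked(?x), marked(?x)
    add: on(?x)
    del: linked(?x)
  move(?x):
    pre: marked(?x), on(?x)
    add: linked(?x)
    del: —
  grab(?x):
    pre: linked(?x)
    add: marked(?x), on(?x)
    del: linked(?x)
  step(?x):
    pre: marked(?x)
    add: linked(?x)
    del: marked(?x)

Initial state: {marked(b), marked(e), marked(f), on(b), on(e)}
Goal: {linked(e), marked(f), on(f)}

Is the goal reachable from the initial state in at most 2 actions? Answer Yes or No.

1. move(e)  →  {linked(e), marked(b), marked(e), marked(f), on(b), on(e)}
2. step(f)  →  {linked(e), linked(f), marked(b), marked(e), on(b), on(e)}
3. grab(f)  →  {linked(e), marked(b), marked(e), marked(f), on(b), on(e), on(f)}
optimal plan length = 3; 3 > 2

No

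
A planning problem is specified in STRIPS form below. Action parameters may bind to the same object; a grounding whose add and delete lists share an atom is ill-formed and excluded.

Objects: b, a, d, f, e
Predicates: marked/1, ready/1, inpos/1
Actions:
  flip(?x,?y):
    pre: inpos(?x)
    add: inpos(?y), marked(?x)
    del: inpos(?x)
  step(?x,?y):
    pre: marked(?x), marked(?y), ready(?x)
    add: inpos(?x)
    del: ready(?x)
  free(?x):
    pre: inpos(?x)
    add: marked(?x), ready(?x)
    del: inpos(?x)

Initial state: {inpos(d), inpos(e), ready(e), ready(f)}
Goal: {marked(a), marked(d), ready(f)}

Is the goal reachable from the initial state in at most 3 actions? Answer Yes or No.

Yes

1. flip(d,a)  →  {inpos(a), inpos(e), marked(d), ready(e), ready(f)}
2. flip(a,b)  →  {inpos(b), inpos(e), marked(a), marked(d), ready(e), ready(f)}
optimal plan length = 2; 2 ≤ 3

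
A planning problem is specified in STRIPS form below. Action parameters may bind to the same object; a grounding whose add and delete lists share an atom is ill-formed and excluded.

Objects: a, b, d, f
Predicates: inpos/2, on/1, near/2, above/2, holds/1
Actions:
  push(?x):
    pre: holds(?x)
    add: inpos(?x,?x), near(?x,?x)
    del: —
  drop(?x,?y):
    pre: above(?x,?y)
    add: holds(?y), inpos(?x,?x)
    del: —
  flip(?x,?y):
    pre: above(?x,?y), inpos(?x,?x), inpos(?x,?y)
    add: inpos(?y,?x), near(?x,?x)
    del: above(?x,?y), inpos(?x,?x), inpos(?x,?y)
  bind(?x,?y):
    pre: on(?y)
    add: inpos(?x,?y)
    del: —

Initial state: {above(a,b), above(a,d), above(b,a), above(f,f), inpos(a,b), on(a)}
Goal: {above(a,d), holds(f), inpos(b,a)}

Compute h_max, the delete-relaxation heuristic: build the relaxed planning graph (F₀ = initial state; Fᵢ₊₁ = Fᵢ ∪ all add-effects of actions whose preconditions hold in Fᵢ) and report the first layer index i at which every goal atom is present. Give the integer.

1

F0 = init (6 atoms)
F1 = F0 ∪ {holds(a), holds(b), holds(d), holds(f), inpos(a,a), inpos(b,a), inpos(b,b), inpos(d,a), inpos(f,a), inpos(f,f)}  (16 atoms)
goal ⊆ F1  ⇒  h_max = 1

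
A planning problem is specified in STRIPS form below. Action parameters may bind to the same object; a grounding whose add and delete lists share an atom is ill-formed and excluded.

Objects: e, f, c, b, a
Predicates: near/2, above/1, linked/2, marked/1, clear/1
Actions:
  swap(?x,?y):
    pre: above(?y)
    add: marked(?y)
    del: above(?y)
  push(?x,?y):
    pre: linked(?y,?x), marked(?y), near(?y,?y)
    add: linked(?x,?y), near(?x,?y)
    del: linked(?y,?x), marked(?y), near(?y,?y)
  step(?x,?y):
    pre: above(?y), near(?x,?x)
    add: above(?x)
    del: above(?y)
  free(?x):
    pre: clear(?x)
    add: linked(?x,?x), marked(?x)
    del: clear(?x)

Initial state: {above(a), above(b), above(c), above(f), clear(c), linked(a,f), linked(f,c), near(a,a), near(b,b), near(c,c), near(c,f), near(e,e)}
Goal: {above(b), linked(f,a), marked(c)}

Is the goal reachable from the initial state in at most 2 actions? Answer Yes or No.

No

1. swap(e,c)  →  {above(a), above(b), above(f), clear(c), linked(a,f), linked(f,c), marked(c), near(a,a), near(b,b), near(c,c), near(c,f), near(e,e)}
2. swap(e,a)  →  {above(b), above(f), clear(c), linked(a,f), linked(f,c), marked(a), marked(c), near(a,a), near(b,b), near(c,c), near(c,f), near(e,e)}
3. push(f,a)  →  {above(b), above(f), clear(c), linked(f,a), linked(f,c), marked(c), near(b,b), near(c,c), near(c,f), near(e,e), near(f,a)}
optimal plan length = 3; 3 > 2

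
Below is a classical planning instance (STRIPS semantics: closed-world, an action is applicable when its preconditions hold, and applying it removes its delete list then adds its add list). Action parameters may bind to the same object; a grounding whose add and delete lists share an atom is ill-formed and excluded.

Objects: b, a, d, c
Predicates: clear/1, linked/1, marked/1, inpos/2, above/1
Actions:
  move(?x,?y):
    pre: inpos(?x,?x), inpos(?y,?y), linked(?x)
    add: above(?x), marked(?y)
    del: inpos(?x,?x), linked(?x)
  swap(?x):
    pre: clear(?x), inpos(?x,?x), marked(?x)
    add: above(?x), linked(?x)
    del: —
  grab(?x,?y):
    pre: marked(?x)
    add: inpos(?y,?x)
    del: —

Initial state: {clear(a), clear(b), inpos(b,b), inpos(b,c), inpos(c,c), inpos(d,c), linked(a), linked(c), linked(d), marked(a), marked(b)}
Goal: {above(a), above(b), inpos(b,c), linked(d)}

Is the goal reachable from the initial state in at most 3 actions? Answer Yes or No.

Yes

1. swap(b)  →  {above(b), clear(a), clear(b), inpos(b,b), inpos(b,c), inpos(c,c), inpos(d,c), linked(a), linked(b), linked(c), linked(d), marked(a), marked(b)}
2. grab(a,a)  →  {above(b), clear(a), clear(b), inpos(a,a), inpos(b,b), inpos(b,c), inpos(c,c), inpos(d,c), linked(a), linked(b), linked(c), linked(d), marked(a), marked(b)}
3. move(a,b)  →  {above(a), above(b), clear(a), clear(b), inpos(b,b), inpos(b,c), inpos(c,c), inpos(d,c), linked(b), linked(c), linked(d), marked(a), marked(b)}
optimal plan length = 3; 3 ≤ 3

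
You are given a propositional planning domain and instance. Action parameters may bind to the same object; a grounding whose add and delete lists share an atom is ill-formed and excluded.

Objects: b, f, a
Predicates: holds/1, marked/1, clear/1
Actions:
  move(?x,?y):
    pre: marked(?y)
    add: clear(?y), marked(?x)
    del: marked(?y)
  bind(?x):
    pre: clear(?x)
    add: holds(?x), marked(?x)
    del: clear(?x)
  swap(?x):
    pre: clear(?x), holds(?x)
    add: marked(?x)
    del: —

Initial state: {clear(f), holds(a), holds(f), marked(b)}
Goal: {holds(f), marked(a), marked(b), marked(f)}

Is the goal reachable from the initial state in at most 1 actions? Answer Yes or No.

No

1. move(a,b)  →  {clear(b), clear(f), holds(a), holds(f), marked(a)}
2. bind(b)  →  {clear(f), holds(a), holds(b), holds(f), marked(a), marked(b)}
3. bind(f)  →  {holds(a), holds(b), holds(f), marked(a), marked(b), marked(f)}
optimal plan length = 3; 3 > 1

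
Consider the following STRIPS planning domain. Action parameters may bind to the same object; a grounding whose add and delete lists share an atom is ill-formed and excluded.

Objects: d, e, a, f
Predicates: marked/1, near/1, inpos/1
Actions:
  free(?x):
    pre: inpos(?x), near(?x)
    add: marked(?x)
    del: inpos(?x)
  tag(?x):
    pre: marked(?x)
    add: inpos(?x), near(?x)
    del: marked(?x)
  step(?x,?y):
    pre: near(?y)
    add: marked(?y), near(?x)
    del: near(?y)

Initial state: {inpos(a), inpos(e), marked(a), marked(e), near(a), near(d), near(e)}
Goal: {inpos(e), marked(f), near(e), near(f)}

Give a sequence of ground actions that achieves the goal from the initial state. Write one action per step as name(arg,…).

1. step(f,d)  →  {inpos(a), inpos(e), marked(a), marked(d), marked(e), near(a), near(e), near(f)}
2. step(d,f)  →  {inpos(a), inpos(e), marked(a), marked(d), marked(e), marked(f), near(a), near(d), near(e)}
3. step(f,d)  →  {inpos(a), inpos(e), marked(a), marked(d), marked(e), marked(f), near(a), near(e), near(f)}

step(f,d); step(d,f); step(f,d)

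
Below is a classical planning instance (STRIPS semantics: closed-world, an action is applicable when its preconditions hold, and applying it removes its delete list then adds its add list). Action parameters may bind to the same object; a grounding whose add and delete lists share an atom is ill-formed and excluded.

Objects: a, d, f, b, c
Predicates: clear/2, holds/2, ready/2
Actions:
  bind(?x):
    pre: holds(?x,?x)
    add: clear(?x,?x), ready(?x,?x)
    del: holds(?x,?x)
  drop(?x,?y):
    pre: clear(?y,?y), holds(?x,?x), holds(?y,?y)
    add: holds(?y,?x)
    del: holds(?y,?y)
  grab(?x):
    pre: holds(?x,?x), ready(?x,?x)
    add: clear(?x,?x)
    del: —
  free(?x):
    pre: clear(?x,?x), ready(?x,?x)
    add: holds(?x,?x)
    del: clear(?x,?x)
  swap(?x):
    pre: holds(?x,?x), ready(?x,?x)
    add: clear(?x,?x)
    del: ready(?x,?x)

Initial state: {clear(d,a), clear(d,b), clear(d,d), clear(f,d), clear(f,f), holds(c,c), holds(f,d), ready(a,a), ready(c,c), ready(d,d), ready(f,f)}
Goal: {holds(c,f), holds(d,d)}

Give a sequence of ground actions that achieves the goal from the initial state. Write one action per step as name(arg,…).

1. grab(c)  →  {clear(c,c), clear(d,a), clear(d,b), clear(d,d), clear(f,d), clear(f,f), holds(c,c), holds(f,d), ready(a,a), ready(c,c), ready(d,d), ready(f,f)}
2. free(d)  →  {clear(c,c), clear(d,a), clear(d,b), clear(f,d), clear(f,f), holds(c,c), holds(d,d), holds(f,d), ready(a,a), ready(c,c), ready(d,d), ready(f,f)}
3. free(f)  →  {clear(c,c), clear(d,a), clear(d,b), clear(f,d), holds(c,c), holds(d,d), holds(f,d), holds(f,f), ready(a,a), ready(c,c), ready(d,d), ready(f,f)}
4. drop(f,c)  →  {clear(c,c), clear(d,a), clear(d,b), clear(f,d), holds(c,f), holds(d,d), holds(f,d), holds(f,f), ready(a,a), ready(c,c), ready(d,d), ready(f,f)}

grab(c); free(d); free(f); drop(f,c)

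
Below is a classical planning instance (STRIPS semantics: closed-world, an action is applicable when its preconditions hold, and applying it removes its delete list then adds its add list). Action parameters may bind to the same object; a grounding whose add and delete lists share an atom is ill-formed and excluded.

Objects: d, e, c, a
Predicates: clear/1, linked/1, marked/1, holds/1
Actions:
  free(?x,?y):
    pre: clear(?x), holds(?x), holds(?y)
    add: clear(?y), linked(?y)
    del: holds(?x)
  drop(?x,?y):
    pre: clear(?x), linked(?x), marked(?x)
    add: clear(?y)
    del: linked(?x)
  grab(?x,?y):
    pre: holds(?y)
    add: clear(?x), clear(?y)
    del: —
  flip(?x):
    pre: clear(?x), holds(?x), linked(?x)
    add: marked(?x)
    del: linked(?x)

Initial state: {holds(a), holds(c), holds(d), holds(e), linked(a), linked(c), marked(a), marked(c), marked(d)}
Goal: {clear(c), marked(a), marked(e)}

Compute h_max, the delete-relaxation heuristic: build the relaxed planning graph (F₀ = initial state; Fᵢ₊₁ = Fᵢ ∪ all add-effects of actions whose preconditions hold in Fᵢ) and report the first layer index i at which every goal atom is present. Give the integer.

3

F0 = init (9 atoms)
F1 = F0 ∪ {clear(a), clear(c), clear(d), clear(e)}  (13 atoms)
F2 = F1 ∪ {linked(d), linked(e)}  (15 atoms)
F3 = F2 ∪ {marked(e)}  (16 atoms)
goal ⊆ F3  ⇒  h_max = 3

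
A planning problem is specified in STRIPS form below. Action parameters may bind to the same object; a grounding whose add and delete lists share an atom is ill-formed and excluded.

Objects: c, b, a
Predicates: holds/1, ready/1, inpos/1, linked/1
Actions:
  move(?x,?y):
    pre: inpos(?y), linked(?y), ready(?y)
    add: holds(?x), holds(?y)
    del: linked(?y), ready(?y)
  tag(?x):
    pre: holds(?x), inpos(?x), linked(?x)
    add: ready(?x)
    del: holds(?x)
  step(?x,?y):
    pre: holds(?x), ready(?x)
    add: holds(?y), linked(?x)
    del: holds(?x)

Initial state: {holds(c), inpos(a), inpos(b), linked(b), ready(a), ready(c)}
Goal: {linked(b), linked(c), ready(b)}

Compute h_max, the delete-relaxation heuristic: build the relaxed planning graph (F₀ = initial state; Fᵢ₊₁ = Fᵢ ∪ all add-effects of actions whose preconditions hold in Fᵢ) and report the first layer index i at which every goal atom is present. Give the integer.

F0 = init (6 atoms)
F1 = F0 ∪ {holds(a), holds(b), linked(c)}  (9 atoms)
F2 = F1 ∪ {linked(a), ready(b)}  (11 atoms)
goal ⊆ F2  ⇒  h_max = 2

2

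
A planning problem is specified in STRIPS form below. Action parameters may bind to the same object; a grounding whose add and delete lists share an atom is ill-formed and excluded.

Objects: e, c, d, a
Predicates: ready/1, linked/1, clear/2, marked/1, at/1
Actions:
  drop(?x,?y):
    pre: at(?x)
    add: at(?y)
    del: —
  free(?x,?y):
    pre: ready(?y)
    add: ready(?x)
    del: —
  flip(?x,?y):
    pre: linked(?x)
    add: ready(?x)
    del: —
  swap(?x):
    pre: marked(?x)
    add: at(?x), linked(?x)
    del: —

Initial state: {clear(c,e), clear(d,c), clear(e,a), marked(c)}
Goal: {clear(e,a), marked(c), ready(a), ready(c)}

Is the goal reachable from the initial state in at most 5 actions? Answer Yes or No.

Yes

1. swap(c)  →  {at(c), clear(c,e), clear(d,c), clear(e,a), linked(c), marked(c)}
2. flip(c,e)  →  {at(c), clear(c,e), clear(d,c), clear(e,a), linked(c), marked(c), ready(c)}
3. free(a,c)  →  {at(c), clear(c,e), clear(d,c), clear(e,a), linked(c), marked(c), ready(a), ready(c)}
optimal plan length = 3; 3 ≤ 5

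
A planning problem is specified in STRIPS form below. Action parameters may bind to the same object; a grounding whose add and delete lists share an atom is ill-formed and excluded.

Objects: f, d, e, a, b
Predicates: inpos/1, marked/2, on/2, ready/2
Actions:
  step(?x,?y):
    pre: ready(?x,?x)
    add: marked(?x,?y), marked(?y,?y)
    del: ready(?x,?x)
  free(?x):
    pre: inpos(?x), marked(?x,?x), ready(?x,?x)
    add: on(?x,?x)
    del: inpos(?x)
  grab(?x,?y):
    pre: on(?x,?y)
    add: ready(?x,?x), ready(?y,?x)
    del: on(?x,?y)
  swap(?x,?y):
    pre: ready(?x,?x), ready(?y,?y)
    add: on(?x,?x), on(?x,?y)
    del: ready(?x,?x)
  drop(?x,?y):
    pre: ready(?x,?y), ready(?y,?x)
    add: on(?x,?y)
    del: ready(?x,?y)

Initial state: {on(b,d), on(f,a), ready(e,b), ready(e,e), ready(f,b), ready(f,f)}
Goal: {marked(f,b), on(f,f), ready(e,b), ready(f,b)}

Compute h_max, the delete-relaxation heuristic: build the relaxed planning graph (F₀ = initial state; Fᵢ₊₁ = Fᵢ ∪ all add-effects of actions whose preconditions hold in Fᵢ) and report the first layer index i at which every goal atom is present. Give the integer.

F0 = init (6 atoms)
F1 = F0 ∪ {marked(a,a), marked(b,b), marked(d,d), marked(e,a), marked(e,b), marked(e,d), marked(e,e), marked(e,f), marked(f,a), marked(f,b), marked(f,d), marked(f,e), marked(f,f), on(e,e), on(e,f), on(f,e), on(f,f), ready(a,f), ready(b,b), ready(d,b)}  (26 atoms)
goal ⊆ F1  ⇒  h_max = 1

1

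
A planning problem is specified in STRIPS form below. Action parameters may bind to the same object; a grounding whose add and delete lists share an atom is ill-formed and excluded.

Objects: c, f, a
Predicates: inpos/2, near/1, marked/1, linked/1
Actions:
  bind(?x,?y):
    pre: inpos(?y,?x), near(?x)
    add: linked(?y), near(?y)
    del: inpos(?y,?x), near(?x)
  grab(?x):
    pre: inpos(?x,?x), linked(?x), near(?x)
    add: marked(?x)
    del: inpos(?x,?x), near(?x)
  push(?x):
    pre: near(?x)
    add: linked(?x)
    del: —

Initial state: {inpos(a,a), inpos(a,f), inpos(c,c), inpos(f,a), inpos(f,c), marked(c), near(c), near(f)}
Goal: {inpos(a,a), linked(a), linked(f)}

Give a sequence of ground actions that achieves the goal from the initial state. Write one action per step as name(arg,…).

bind(c,f); bind(f,a)

1. bind(c,f)  →  {inpos(a,a), inpos(a,f), inpos(c,c), inpos(f,a), linked(f), marked(c), near(f)}
2. bind(f,a)  →  {inpos(a,a), inpos(c,c), inpos(f,a), linked(a), linked(f), marked(c), near(a)}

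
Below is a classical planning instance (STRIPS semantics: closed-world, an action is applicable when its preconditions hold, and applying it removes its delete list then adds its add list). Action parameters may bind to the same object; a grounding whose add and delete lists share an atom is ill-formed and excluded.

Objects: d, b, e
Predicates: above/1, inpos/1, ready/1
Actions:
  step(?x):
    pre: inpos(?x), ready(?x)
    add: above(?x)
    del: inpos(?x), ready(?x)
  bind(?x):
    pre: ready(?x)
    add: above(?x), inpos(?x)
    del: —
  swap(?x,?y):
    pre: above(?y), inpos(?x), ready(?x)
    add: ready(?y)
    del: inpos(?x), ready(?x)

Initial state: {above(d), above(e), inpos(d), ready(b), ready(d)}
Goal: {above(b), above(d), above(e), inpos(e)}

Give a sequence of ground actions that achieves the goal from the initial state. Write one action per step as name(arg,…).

1. bind(b)  →  {above(b), above(d), above(e), inpos(b), inpos(d), ready(b), ready(d)}
2. swap(d,e)  →  {above(b), above(d), above(e), inpos(b), ready(b), ready(e)}
3. bind(e)  →  {above(b), above(d), above(e), inpos(b), inpos(e), ready(b), ready(e)}

bind(b); swap(d,e); bind(e)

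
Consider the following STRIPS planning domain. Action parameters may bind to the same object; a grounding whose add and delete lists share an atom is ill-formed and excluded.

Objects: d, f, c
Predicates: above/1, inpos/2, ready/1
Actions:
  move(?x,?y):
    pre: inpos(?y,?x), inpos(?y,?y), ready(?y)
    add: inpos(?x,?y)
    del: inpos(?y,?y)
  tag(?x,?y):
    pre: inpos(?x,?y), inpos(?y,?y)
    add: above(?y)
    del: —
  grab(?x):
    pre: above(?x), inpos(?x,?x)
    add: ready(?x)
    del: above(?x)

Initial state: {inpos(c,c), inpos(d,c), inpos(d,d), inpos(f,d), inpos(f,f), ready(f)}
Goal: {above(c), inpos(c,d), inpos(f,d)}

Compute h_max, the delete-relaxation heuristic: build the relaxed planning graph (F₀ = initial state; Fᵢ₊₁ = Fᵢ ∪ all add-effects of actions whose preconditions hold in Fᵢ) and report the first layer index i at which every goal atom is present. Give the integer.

F0 = init (6 atoms)
F1 = F0 ∪ {above(c), above(d), above(f), inpos(d,f)}  (10 atoms)
F2 = F1 ∪ {ready(c), ready(d)}  (12 atoms)
F3 = F2 ∪ {inpos(c,d)}  (13 atoms)
goal ⊆ F3  ⇒  h_max = 3

3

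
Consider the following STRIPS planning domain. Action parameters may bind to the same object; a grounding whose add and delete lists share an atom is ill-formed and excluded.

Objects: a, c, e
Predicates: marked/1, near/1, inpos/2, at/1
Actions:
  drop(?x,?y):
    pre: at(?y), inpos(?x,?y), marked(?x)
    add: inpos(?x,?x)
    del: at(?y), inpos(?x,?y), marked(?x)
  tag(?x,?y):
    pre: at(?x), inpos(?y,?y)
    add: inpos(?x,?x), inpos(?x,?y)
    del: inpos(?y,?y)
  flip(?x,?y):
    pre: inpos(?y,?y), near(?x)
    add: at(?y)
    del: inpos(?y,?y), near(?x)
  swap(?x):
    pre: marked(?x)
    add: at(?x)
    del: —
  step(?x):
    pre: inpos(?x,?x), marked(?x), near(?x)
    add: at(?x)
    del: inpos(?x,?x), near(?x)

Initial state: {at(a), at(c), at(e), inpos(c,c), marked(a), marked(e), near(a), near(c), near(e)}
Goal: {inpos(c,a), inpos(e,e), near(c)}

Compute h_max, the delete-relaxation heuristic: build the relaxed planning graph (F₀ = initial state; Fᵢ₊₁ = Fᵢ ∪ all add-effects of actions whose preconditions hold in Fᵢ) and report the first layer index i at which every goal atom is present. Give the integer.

2

F0 = init (9 atoms)
F1 = F0 ∪ {inpos(a,a), inpos(a,c), inpos(e,c), inpos(e,e)}  (13 atoms)
F2 = F1 ∪ {inpos(a,e), inpos(c,a), inpos(c,e), inpos(e,a)}  (17 atoms)
goal ⊆ F2  ⇒  h_max = 2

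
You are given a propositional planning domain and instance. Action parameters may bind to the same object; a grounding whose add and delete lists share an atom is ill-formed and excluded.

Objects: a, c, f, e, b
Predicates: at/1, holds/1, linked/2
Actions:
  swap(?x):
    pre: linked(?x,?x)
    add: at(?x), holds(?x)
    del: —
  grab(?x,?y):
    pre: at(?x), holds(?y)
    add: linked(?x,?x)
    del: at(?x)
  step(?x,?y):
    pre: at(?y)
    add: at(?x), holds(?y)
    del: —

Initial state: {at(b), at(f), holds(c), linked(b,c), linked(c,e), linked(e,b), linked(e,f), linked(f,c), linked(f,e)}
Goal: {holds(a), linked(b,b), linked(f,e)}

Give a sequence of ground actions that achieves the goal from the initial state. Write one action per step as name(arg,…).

grab(b,c); step(a,f); step(a,a)

1. grab(b,c)  →  {at(f), holds(c), linked(b,b), linked(b,c), linked(c,e), linked(e,b), linked(e,f), linked(f,c), linked(f,e)}
2. step(a,f)  →  {at(a), at(f), holds(c), holds(f), linked(b,b), linked(b,c), linked(c,e), linked(e,b), linked(e,f), linked(f,c), linked(f,e)}
3. step(a,a)  →  {at(a), at(f), holds(a), holds(c), holds(f), linked(b,b), linked(b,c), linked(c,e), linked(e,b), linked(e,f), linked(f,c), linked(f,e)}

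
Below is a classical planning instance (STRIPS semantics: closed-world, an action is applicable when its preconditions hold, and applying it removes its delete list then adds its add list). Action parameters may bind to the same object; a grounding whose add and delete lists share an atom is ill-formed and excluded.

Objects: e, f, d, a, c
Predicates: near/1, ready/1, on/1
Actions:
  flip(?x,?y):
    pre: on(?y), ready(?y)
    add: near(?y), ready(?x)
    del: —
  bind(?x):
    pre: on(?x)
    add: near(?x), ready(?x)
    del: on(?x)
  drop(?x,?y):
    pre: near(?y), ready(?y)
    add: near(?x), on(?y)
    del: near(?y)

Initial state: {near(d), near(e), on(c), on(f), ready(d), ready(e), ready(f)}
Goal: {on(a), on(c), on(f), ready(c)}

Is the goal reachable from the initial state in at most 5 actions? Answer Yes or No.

Yes

1. flip(a,f)  →  {near(d), near(e), near(f), on(c), on(f), ready(a), ready(d), ready(e), ready(f)}
2. flip(c,f)  →  {near(d), near(e), near(f), on(c), on(f), ready(a), ready(c), ready(d), ready(e), ready(f)}
3. drop(a,e)  →  {near(a), near(d), near(f), on(c), on(e), on(f), ready(a), ready(c), ready(d), ready(e), ready(f)}
4. drop(e,a)  →  {near(d), near(e), near(f), on(a), on(c), on(e), on(f), ready(a), ready(c), ready(d), ready(e), ready(f)}
optimal plan length = 4; 4 ≤ 5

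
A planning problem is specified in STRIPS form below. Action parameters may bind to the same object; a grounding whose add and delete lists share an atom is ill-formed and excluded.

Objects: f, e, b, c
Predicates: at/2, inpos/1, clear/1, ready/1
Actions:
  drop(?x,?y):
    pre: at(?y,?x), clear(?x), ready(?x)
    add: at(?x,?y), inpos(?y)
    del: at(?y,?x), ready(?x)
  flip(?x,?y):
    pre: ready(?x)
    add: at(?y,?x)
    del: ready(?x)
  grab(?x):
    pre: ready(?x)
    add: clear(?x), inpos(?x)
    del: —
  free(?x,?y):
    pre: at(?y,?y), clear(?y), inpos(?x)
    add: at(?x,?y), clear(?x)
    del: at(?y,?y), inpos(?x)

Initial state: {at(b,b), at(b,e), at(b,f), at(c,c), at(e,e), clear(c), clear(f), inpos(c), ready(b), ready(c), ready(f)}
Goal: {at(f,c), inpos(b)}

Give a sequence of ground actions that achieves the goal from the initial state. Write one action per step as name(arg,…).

1. drop(f,b)  →  {at(b,b), at(b,e), at(c,c), at(e,e), at(f,b), clear(c), clear(f), inpos(b), inpos(c), ready(b), ready(c)}
2. flip(c,f)  →  {at(b,b), at(b,e), at(c,c), at(e,e), at(f,b), at(f,c), clear(c), clear(f), inpos(b), inpos(c), ready(b)}

drop(f,b); flip(c,f)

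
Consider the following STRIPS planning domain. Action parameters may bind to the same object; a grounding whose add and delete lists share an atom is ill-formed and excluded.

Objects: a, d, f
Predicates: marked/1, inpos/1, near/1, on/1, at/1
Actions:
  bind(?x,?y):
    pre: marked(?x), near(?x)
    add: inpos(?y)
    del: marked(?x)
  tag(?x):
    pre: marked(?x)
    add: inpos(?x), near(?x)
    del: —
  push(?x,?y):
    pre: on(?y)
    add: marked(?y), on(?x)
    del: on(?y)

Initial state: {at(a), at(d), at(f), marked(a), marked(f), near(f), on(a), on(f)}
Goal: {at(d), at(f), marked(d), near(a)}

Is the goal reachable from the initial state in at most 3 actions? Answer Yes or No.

1. tag(a)  →  {at(a), at(d), at(f), inpos(a), marked(a), marked(f), near(a), near(f), on(a), on(f)}
2. push(d,a)  →  {at(a), at(d), at(f), inpos(a), marked(a), marked(f), near(a), near(f), on(d), on(f)}
3. push(a,d)  →  {at(a), at(d), at(f), inpos(a), marked(a), marked(d), marked(f), near(a), near(f), on(a), on(f)}
optimal plan length = 3; 3 ≤ 3

Yes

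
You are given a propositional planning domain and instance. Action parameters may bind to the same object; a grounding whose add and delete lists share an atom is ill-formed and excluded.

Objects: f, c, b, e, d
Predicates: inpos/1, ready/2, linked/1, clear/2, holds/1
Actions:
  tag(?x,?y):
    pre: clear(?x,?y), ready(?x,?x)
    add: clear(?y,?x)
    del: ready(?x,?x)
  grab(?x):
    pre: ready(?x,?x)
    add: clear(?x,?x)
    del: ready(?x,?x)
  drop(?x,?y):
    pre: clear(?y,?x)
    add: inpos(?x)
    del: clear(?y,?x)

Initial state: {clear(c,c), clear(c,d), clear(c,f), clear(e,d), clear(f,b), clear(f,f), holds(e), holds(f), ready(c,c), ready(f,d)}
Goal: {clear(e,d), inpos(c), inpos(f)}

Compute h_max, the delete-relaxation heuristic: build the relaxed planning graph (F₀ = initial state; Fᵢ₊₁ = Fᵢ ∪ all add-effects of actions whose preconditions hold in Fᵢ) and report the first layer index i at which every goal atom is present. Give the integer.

1

F0 = init (10 atoms)
F1 = F0 ∪ {clear(d,c), clear(f,c), inpos(b), inpos(c), inpos(d), inpos(f)}  (16 atoms)
goal ⊆ F1  ⇒  h_max = 1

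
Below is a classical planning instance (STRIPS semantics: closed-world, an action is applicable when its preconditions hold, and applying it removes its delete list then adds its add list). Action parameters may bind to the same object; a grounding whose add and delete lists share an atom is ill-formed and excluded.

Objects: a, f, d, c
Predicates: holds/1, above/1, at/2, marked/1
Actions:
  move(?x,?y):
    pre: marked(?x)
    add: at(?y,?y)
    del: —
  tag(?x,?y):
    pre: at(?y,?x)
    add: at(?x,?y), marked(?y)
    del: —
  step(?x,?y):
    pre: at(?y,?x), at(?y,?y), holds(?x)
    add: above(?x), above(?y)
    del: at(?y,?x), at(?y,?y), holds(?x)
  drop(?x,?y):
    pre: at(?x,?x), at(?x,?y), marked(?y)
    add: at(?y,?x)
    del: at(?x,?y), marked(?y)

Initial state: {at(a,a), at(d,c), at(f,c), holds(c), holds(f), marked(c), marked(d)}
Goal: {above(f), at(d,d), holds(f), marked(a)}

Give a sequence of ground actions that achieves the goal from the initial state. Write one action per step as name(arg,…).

1. move(d,f)  →  {at(a,a), at(d,c), at(f,c), at(f,f), holds(c), holds(f), marked(c), marked(d)}
2. move(d,d)  →  {at(a,a), at(d,c), at(d,d), at(f,c), at(f,f), holds(c), holds(f), marked(c), marked(d)}
3. tag(a,a)  →  {at(a,a), at(d,c), at(d,d), at(f,c), at(f,f), holds(c), holds(f), marked(a), marked(c), marked(d)}
4. step(c,f)  →  {above(c), above(f), at(a,a), at(d,c), at(d,d), holds(f), marked(a), marked(c), marked(d)}

move(d,f); move(d,d); tag(a,a); step(c,f)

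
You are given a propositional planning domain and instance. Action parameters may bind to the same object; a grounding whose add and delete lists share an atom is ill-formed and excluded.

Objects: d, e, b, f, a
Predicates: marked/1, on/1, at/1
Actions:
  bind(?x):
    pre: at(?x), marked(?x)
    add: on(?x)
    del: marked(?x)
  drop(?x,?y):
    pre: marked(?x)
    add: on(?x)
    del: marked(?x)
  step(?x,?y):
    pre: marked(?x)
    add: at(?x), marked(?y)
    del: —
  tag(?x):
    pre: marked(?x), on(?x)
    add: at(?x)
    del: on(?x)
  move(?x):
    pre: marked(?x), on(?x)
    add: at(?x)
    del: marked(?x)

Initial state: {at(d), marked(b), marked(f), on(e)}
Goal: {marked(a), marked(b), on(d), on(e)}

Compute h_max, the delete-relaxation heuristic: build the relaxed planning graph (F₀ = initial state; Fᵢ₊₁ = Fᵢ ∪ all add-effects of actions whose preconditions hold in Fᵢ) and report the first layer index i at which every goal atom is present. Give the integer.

F0 = init (4 atoms)
F1 = F0 ∪ {at(b), at(f), marked(a), marked(d), marked(e), on(b), on(f)}  (11 atoms)
F2 = F1 ∪ {at(a), at(e), on(a), on(d)}  (15 atoms)
goal ⊆ F2  ⇒  h_max = 2

2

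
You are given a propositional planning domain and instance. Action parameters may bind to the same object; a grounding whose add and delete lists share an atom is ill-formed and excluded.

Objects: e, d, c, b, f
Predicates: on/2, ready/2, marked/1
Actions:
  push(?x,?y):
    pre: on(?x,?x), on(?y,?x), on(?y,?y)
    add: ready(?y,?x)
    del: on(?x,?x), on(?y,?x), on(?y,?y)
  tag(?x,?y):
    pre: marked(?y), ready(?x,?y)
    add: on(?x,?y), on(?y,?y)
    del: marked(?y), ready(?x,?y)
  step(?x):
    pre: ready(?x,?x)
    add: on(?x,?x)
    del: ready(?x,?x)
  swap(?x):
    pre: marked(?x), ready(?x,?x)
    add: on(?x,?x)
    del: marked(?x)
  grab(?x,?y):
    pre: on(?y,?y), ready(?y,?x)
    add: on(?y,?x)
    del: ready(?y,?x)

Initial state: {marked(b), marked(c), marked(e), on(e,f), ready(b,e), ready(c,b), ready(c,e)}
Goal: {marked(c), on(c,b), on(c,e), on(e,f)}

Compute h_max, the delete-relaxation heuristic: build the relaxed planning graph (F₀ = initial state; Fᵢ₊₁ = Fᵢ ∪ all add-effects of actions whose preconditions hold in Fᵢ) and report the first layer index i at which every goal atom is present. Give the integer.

1

F0 = init (7 atoms)
F1 = F0 ∪ {on(b,b), on(b,e), on(c,b), on(c,e), on(e,e)}  (12 atoms)
goal ⊆ F1  ⇒  h_max = 1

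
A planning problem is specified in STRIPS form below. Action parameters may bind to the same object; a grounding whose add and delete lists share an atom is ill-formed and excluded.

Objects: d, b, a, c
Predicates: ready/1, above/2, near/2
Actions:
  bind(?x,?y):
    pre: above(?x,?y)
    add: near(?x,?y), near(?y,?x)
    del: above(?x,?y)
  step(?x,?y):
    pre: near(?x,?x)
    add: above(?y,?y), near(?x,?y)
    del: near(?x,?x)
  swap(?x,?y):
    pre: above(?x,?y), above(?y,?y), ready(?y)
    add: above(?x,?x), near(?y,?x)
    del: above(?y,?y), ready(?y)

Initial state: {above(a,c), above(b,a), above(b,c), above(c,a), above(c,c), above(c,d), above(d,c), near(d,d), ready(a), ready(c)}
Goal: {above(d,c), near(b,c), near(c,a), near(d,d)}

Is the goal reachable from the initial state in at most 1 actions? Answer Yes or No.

No

1. bind(b,c)  →  {above(a,c), above(b,a), above(c,a), above(c,c), above(c,d), above(d,c), near(b,c), near(c,b), near(d,d), ready(a), ready(c)}
2. bind(a,c)  →  {above(b,a), above(c,a), above(c,c), above(c,d), above(d,c), near(a,c), near(b,c), near(c,a), near(c,b), near(d,d), ready(a), ready(c)}
optimal plan length = 2; 2 > 1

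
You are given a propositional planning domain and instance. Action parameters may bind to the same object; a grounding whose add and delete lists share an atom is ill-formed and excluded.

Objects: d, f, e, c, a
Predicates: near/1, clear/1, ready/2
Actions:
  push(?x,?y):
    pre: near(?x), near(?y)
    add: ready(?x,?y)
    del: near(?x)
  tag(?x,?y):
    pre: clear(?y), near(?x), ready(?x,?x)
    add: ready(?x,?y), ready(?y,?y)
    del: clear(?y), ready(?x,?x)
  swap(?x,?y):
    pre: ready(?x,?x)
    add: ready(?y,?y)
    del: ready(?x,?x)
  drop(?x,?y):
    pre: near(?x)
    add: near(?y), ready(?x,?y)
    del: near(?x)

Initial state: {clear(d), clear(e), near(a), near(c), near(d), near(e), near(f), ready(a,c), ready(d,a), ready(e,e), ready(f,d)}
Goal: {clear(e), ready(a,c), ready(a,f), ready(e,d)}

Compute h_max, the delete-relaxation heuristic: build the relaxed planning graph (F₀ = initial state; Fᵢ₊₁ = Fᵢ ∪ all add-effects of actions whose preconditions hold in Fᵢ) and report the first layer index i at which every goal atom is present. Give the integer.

F0 = init (11 atoms)
F1 = F0 ∪ {ready(a,a), ready(a,d), ready(a,e), ready(a,f), ready(c,a), ready(c,c), ready(c,d), ready(c,e), ready(c,f), ready(d,c), ready(d,d), ready(d,e), ready(d,f), ready(e,a), ready(e,c), ready(e,d), ready(e,f), ready(f,a), ready(f,c), ready(f,e), ready(f,f)}  (32 atoms)
goal ⊆ F1  ⇒  h_max = 1

1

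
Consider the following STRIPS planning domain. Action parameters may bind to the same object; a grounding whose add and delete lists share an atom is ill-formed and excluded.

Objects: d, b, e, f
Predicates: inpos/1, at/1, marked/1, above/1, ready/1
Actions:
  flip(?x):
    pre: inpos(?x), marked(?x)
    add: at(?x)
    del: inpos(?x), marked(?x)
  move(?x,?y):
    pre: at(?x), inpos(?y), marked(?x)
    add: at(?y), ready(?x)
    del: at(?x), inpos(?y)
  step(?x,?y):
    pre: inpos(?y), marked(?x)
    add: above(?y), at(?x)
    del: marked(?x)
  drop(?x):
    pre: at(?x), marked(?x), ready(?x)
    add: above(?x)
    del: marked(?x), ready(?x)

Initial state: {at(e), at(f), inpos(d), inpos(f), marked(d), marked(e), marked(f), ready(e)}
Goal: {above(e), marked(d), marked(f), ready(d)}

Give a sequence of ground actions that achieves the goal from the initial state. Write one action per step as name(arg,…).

1. move(f,d)  →  {at(d), at(e), inpos(f), marked(d), marked(e), marked(f), ready(e), ready(f)}
2. move(d,f)  →  {at(e), at(f), marked(d), marked(e), marked(f), ready(d), ready(e), ready(f)}
3. drop(e)  →  {above(e), at(e), at(f), marked(d), marked(f), ready(d), ready(f)}

move(f,d); move(d,f); drop(e)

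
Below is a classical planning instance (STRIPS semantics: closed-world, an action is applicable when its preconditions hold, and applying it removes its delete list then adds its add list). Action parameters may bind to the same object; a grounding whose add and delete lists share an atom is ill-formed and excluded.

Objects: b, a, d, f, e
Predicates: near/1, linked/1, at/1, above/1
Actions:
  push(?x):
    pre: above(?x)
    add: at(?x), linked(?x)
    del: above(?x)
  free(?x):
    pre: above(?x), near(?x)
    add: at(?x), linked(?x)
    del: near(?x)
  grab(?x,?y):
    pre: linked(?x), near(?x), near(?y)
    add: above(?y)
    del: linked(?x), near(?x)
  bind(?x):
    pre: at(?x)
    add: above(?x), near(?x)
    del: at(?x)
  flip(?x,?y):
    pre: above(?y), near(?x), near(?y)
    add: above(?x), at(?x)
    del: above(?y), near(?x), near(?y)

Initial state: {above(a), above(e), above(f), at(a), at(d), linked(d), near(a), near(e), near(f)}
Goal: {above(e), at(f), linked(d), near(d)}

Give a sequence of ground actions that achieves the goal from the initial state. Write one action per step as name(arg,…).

1. push(f)  →  {above(a), above(e), at(a), at(d), at(f), linked(d), linked(f), near(a), near(e), near(f)}
2. bind(d)  →  {above(a), above(d), above(e), at(a), at(f), linked(d), linked(f), near(a), near(d), near(e), near(f)}

push(f); bind(d)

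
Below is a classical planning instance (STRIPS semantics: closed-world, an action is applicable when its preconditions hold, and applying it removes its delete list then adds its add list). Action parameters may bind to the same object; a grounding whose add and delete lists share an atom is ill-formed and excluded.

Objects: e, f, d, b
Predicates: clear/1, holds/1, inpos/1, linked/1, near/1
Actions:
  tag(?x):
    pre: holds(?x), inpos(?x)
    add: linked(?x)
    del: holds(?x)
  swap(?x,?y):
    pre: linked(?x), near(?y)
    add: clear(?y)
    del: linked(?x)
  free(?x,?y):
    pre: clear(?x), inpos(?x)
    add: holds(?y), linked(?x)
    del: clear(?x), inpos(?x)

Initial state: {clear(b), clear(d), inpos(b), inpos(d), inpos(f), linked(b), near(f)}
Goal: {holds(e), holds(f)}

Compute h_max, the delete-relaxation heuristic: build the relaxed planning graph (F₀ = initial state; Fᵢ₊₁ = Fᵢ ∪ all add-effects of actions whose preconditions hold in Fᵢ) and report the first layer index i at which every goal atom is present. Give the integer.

F0 = init (7 atoms)
F1 = F0 ∪ {clear(f), holds(b), holds(d), holds(e), holds(f), linked(d)}  (13 atoms)
goal ⊆ F1  ⇒  h_max = 1

1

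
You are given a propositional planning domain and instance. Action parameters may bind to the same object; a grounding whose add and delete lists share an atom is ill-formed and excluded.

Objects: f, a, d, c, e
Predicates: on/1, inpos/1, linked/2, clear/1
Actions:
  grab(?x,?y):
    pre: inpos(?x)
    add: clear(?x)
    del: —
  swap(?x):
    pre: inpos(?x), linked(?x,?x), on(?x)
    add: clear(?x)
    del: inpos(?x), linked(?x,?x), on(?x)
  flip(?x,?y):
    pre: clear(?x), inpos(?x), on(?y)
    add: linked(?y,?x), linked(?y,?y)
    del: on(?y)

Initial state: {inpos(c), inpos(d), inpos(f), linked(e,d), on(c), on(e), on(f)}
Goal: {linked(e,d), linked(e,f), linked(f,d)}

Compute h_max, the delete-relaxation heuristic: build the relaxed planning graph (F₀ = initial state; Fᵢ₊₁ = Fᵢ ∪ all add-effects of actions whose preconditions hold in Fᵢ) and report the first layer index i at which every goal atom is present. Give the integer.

F0 = init (7 atoms)
F1 = F0 ∪ {clear(c), clear(d), clear(f)}  (10 atoms)
F2 = F1 ∪ {linked(c,c), linked(c,d), linked(c,f), linked(e,c), linked(e,e), linked(e,f), linked(f,c), linked(f,d), linked(f,f)}  (19 atoms)
goal ⊆ F2  ⇒  h_max = 2

2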